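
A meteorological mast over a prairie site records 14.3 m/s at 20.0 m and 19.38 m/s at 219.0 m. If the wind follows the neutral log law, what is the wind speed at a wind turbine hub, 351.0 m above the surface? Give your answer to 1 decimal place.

Log law: V ∝ ln(z/z₀). From the pair, with r = V₁/V₂ = 0.73787,
ln z₀ = (ln z₁ − r·ln z₂)/(1 − r) = (2.9957 − 0.73787×5.3891)/0.26213 = -3.7414 → z₀ = 0.02372 m
V₃ = V₁ · ln(z₃/z₀)/ln(z₁/z₀) = 14.3 × 9.6022/6.7372 = 20.3812 m/s

20.4 m/s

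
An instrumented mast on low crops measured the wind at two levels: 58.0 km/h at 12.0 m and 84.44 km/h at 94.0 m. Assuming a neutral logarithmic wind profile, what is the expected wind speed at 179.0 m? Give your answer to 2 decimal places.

92.71 km/h

Log law: V ∝ ln(z/z₀). From the pair, with r = V₁/V₂ = 0.68688,
ln z₀ = (ln z₁ − r·ln z₂)/(1 − r) = (2.4849 − 0.68688×4.5433)/0.31312 = -2.0305 → z₀ = 0.1313 m
V₃ = V₁ · ln(z₃/z₀)/ln(z₁/z₀) = 58.0 × 7.2179/4.5154 = 92.7134 km/h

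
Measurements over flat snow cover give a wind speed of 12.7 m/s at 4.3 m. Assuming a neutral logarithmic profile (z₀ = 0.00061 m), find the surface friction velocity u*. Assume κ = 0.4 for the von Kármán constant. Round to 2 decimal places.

u* ≈ 0.57 m/s

Log law: V(z) = (u*/κ) · ln(z/z₀) ⇒ u* = κ · V / ln(z/z₀)
u* = 0.4 × 12.7 / ln(4.3/0.00061) = 0.4 × 12.7 / 8.8607
   = 5.0800 / 8.8607 = 0.5733 m/s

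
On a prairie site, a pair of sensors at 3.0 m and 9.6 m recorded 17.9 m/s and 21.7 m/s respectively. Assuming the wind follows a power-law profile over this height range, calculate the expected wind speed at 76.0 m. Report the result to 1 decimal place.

30.6 m/s

First find α: α = ln(V₂/V₁)/ln(z₂/z₁) = ln(21.7/17.9)/ln(9.6/3.0) = 0.19251/1.16315 = 0.1655
Extrapolate from 9.6 m to 76.0 m: V₃ = 21.7 × (76.0/9.6)^0.1655 = 21.7 × 1.4084 = 30.5616 m/s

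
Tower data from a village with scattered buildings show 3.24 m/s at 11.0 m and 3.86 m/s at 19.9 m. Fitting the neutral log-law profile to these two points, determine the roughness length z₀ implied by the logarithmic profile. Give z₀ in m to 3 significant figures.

Log law: V(z) ∝ ln(z/z₀). With r = V₁/V₂ = 3.24/3.86 = 0.83938,
r · ln(z₂/z₀) = ln(z₁/z₀) ⇒ ln z₀ = (ln z₁ − r·ln z₂)/(1 − r)
ln z₀ = (2.39790 − 0.83938×2.99072) / 0.16062 = -0.7001
z₀ = exp(-0.7001) = 0.4965 m

z₀ ≈ 0.497 m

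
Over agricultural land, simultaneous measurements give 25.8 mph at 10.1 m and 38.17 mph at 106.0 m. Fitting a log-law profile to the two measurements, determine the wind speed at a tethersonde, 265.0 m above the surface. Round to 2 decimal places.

42.99 mph

Log law: V ∝ ln(z/z₀). From the pair, with r = V₁/V₂ = 0.67592,
ln z₀ = (ln z₁ − r·ln z₂)/(1 − r) = (2.3125 − 0.67592×4.6634)/0.32408 = -2.5907 → z₀ = 0.07497 m
V₃ = V₁ · ln(z₃/z₀)/ln(z₁/z₀) = 25.8 × 8.1705/4.9033 = 42.9913 mph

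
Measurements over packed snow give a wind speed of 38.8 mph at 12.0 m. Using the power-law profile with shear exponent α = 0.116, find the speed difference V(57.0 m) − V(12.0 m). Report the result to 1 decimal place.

Power law: V₂ = V₁ · (z₂/z₁)^α = 38.8 × (4.7500)^0.116 = 46.4866 mph
ΔV = 46.4866 − 38.8 = 7.6866 mph

7.7 mph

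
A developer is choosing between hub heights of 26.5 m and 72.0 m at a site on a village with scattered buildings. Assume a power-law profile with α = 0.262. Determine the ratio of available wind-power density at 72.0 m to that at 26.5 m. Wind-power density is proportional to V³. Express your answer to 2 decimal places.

Speed ratio: V_B/V_A = (z_B/z_A)^α = (72.0/26.5)^0.262 = (2.7170)^0.262 = 1.29936
Power-density ratio: P_B/P_A = (V_B/V_A)³ = (1.29936)³ = 2.19378

2.19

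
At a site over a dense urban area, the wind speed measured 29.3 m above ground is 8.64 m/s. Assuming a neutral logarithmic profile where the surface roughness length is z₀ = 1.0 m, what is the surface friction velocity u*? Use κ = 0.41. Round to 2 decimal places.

u* ≈ 1.05 m/s

Log law: V(z) = (u*/κ) · ln(z/z₀) ⇒ u* = κ · V / ln(z/z₀)
u* = 0.41 × 8.64 / ln(29.3/1.0) = 0.41 × 8.64 / 3.3776
   = 3.5424 / 3.3776 = 1.0488 m/s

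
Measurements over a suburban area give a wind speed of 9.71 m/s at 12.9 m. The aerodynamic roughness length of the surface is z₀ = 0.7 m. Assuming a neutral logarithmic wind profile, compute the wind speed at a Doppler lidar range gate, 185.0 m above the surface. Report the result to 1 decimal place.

18.6 m/s

Log law: V(z) ∝ ln(z/z₀), so V₂/V₁ = ln(z₂/z₀) / ln(z₁/z₀).
ln(185.0/0.7) = 5.5770, ln(12.9/0.7) = 2.9139
V₂ = 9.71 × 5.5770/2.9139 = 9.71 × 1.9139 = 18.5843 m/s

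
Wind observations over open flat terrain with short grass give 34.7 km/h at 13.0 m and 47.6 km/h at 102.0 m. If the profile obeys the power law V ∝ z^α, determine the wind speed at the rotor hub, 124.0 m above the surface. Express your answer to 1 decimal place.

First find α: α = ln(V₂/V₁)/ln(z₂/z₁) = ln(47.6/34.7)/ln(102.0/13.0) = 0.31609/2.06002 = 0.1534
Extrapolate from 102.0 m to 124.0 m: V₃ = 47.6 × (124.0/102.0)^0.1534 = 47.6 × 1.0304 = 49.0481 km/h

49.0 km/h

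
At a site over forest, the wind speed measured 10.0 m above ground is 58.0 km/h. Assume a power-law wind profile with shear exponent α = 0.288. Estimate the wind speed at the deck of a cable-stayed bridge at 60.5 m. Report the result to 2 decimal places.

Power-law profile: V₂ = V₁ · (z₂/z₁)^α
V₂ = 58.0 × (60.5/10.0)^0.288 = 58.0 × (6.0500)^0.288
    = 58.0 × 1.6794 = 97.4033 km/h

97.40 km/h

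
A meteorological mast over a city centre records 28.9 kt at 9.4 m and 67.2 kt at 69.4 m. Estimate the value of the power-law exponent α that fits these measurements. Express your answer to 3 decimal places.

α ≈ 0.422

Power law: V₂/V₁ = (z₂/z₁)^α ⇒ α = ln(V₂/V₁) / ln(z₂/z₁)
α = ln(67.2/28.9) / ln(69.4/9.4) = ln(2.3253) / ln(7.3830)
  = 0.84383 / 1.99918 = 0.42209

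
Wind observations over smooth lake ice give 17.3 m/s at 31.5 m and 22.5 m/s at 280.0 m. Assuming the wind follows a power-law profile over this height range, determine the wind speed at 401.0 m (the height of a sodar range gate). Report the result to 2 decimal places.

First find α: α = ln(V₂/V₁)/ln(z₂/z₁) = ln(22.5/17.3)/ln(280.0/31.5) = 0.26281/2.18480 = 0.1203
Extrapolate from 280.0 m to 401.0 m: V₃ = 22.5 × (401.0/280.0)^0.1203 = 22.5 × 1.0442 = 23.4934 m/s

23.49 m/s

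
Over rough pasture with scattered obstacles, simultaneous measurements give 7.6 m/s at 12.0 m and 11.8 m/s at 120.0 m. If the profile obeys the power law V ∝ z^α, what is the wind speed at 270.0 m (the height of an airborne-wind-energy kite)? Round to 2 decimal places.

13.78 m/s

First find α: α = ln(V₂/V₁)/ln(z₂/z₁) = ln(11.8/7.6)/ln(120.0/12.0) = 0.43995/2.30259 = 0.1911
Extrapolate from 120.0 m to 270.0 m: V₃ = 11.8 × (270.0/120.0)^0.1911 = 11.8 × 1.1676 = 13.7776 m/s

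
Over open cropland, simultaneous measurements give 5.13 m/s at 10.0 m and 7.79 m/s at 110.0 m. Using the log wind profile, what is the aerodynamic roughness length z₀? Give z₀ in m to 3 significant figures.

Log law: V(z) ∝ ln(z/z₀). With r = V₁/V₂ = 5.13/7.79 = 0.65854,
r · ln(z₂/z₀) = ln(z₁/z₀) ⇒ ln z₀ = (ln z₁ − r·ln z₂)/(1 − r)
ln z₀ = (2.30259 − 0.65854×4.70048) / 0.34146 = -2.3219
z₀ = exp(-2.3219) = 0.09808 m

z₀ ≈ 0.0981 m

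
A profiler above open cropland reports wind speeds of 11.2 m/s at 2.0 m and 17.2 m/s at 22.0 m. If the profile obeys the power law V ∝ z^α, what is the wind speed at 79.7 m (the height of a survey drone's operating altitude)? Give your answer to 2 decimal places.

First find α: α = ln(V₂/V₁)/ln(z₂/z₁) = ln(17.2/11.2)/ln(22.0/2.0) = 0.42900/2.39790 = 0.1789
Extrapolate from 22.0 m to 79.7 m: V₃ = 17.2 × (79.7/22.0)^0.1789 = 17.2 × 1.2590 = 21.6542 m/s

21.65 m/s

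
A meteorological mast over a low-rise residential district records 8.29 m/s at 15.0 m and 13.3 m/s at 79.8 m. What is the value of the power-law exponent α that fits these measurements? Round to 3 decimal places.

Power law: V₂/V₁ = (z₂/z₁)^α ⇒ α = ln(V₂/V₁) / ln(z₂/z₁)
α = ln(13.3/8.29) / ln(79.8/15.0) = ln(1.6043) / ln(5.3200)
  = 0.47271 / 1.67147 = 0.28281

α ≈ 0.283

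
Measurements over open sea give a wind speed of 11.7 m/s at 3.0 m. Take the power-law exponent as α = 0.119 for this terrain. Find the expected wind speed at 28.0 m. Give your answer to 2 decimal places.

15.26 m/s

Power-law profile: V₂ = V₁ · (z₂/z₁)^α
V₂ = 11.7 × (28.0/3.0)^0.119 = 11.7 × (9.3333)^0.119
    = 11.7 × 1.3045 = 15.2623 m/s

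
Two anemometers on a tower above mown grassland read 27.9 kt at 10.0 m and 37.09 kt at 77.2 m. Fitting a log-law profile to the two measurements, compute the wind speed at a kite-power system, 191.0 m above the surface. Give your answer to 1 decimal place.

41.2 kt

Log law: V ∝ ln(z/z₀). From the pair, with r = V₁/V₂ = 0.75222,
ln z₀ = (ln z₁ − r·ln z₂)/(1 − r) = (2.3026 − 0.75222×4.3464)/0.24778 = -3.9022 → z₀ = 0.02020 m
V₃ = V₁ · ln(z₃/z₀)/ln(z₁/z₀) = 27.9 × 9.1545/6.2048 = 41.1633 kt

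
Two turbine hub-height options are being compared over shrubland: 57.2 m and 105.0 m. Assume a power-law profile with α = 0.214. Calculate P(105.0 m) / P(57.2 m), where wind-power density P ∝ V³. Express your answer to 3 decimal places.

Speed ratio: V_B/V_A = (z_B/z_A)^α = (105.0/57.2)^0.214 = (1.8357)^0.214 = 1.13881
Power-density ratio: P_B/P_A = (V_B/V_A)³ = (1.13881)³ = 1.47691

1.477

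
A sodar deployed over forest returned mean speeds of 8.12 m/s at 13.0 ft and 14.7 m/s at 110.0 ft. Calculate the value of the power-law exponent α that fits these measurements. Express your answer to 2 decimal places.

α ≈ 0.28

Power law: V₂/V₁ = (z₂/z₁)^α ⇒ α = ln(V₂/V₁) / ln(z₂/z₁)
α = ln(14.7/8.12) / ln(110.0/13.0) = ln(1.8103) / ln(8.4615)
  = 0.59352 / 2.13553 = 0.27792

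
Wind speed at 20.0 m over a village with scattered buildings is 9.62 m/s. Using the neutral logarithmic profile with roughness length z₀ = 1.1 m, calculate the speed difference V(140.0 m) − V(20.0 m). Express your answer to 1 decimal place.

6.5 m/s

Log law: V₂ = V₁ · ln(z₂/z₀)/ln(z₁/z₀) = 9.62 × 4.8463/2.9004 = 16.0741 m/s
ΔV = 16.0741 − 9.62 = 6.4541 m/s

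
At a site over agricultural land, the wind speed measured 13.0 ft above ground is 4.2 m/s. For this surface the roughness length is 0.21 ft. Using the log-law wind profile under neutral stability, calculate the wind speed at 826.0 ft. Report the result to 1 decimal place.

Log law: V(z) ∝ ln(z/z₀), so V₂/V₁ = ln(z₂/z₀) / ln(z₁/z₀).
ln(826.0/0.21) = 8.2772, ln(13.0/0.21) = 4.1256
V₂ = 4.2 × 8.2772/4.1256 = 4.2 × 2.0063 = 8.4265 m/s

8.4 m/s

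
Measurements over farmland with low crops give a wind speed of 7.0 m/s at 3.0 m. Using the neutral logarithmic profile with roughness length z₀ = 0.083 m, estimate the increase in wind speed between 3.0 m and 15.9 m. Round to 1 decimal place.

Log law: V₂ = V₁ · ln(z₂/z₀)/ln(z₁/z₀) = 7.0 × 5.2552/3.5875 = 10.2540 m/s
ΔV = 10.2540 − 7.0 = 3.2540 m/s

3.3 m/s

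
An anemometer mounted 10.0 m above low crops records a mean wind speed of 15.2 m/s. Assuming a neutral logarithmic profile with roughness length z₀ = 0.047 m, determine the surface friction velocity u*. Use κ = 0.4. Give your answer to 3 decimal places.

u* ≈ 1.134 m/s

Log law: V(z) = (u*/κ) · ln(z/z₀) ⇒ u* = κ · V / ln(z/z₀)
u* = 0.4 × 15.2 / ln(10.0/0.047) = 0.4 × 15.2 / 5.3602
   = 6.0800 / 5.3602 = 1.1343 m/s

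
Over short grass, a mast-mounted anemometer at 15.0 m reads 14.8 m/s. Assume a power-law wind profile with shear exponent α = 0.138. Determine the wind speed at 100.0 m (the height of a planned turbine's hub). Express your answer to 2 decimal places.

19.23 m/s

Power-law profile: V₂ = V₁ · (z₂/z₁)^α
V₂ = 14.8 × (100.0/15.0)^0.138 = 14.8 × (6.6667)^0.138
    = 14.8 × 1.2993 = 19.2292 m/s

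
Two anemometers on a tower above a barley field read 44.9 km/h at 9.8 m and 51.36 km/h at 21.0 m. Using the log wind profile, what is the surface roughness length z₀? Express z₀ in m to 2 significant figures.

z₀ ≈ 0.049 m

Log law: V(z) ∝ ln(z/z₀). With r = V₁/V₂ = 44.9/51.36 = 0.87422,
r · ln(z₂/z₀) = ln(z₁/z₀) ⇒ ln z₀ = (ln z₁ − r·ln z₂)/(1 − r)
ln z₀ = (2.28238 − 0.87422×3.04452) / 0.12578 = -3.0148
z₀ = exp(-3.0148) = 0.04905 m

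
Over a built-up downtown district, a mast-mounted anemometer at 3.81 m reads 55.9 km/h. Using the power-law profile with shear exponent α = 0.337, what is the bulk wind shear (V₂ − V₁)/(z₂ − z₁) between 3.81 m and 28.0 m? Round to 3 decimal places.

2.215 km/h/m

Power law: V₂ = V₁ · (z₂/z₁)^α = 55.9 × (7.3491)^0.337 = 109.4794 km/h
ΔV/Δz = (109.4794 − 55.9)/(28.0 − 3.81) = 53.5794/24.1900 = 2.21494 km/h/m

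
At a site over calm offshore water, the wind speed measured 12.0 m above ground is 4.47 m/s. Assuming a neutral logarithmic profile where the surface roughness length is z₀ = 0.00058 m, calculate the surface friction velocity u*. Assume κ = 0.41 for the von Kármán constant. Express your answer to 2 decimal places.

u* ≈ 0.18 m/s

Log law: V(z) = (u*/κ) · ln(z/z₀) ⇒ u* = κ · V / ln(z/z₀)
u* = 0.41 × 4.47 / ln(12.0/0.00058) = 0.41 × 4.47 / 9.9374
   = 1.8327 / 9.9374 = 0.1844 m/s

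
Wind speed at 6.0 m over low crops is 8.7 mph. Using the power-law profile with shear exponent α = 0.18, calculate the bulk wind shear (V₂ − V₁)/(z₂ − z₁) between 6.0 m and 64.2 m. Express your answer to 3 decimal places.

0.080 mph/m

Power law: V₂ = V₁ · (z₂/z₁)^α = 8.7 × (10.7000)^0.18 = 13.3293 mph
ΔV/Δz = (13.3293 − 8.7)/(64.2 − 6.0) = 4.6293/58.2000 = 0.07954 mph/m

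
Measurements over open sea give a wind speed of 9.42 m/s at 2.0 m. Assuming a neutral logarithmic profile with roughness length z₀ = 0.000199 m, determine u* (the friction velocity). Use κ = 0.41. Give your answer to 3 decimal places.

Log law: V(z) = (u*/κ) · ln(z/z₀) ⇒ u* = κ · V / ln(z/z₀)
u* = 0.41 × 9.42 / ln(2.0/0.000199) = 0.41 × 9.42 / 9.2154
   = 3.8622 / 9.2154 = 0.4191 m/s

u* ≈ 0.419 m/s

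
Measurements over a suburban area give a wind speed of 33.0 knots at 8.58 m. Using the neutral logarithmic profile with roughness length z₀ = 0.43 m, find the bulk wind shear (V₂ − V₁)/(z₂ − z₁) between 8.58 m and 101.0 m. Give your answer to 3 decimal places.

0.294 knots/m

Log law: V₂ = V₁ · ln(z₂/z₀)/ln(z₁/z₀) = 33.0 × 5.4591/2.9934 = 60.1823 knots
ΔV/Δz = (60.1823 − 33.0)/(101.0 − 8.58) = 27.1823/92.4200 = 0.29412 knots/m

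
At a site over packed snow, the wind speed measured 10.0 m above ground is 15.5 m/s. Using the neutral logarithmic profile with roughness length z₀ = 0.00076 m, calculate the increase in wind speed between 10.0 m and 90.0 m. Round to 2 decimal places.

Log law: V₂ = V₁ · ln(z₂/z₀)/ln(z₁/z₀) = 15.5 × 11.6820/9.4848 = 19.0907 m/s
ΔV = 19.0907 − 15.5 = 3.5907 m/s

3.59 m/s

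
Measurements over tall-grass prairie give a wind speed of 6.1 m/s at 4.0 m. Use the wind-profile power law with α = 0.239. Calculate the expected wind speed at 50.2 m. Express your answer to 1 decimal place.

Power-law profile: V₂ = V₁ · (z₂/z₁)^α
V₂ = 6.1 × (50.2/4.0)^0.239 = 6.1 × (12.5500)^0.239
    = 6.1 × 1.8305 = 11.1662 m/s

11.2 m/s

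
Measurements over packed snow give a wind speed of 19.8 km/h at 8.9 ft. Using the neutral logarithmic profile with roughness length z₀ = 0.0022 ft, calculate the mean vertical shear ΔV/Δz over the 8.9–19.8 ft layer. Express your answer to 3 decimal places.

0.175 km/h/ft

Log law: V₂ = V₁ · ln(z₂/z₀)/ln(z₁/z₀) = 19.8 × 9.1050/8.3053 = 21.7063 km/h
ΔV/Δz = (21.7063 − 19.8)/(19.8 − 8.9) = 1.9063/10.9000 = 0.17489 km/h/ft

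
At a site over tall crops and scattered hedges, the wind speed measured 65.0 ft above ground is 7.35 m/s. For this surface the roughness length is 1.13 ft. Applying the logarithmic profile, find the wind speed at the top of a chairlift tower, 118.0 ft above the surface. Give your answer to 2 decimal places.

8.43 m/s

Log law: V(z) ∝ ln(z/z₀), so V₂/V₁ = ln(z₂/z₀) / ln(z₁/z₀).
ln(118.0/1.13) = 4.6485, ln(65.0/1.13) = 4.0522
V₂ = 7.35 × 4.6485/4.0522 = 7.35 × 1.1472 = 8.4316 m/s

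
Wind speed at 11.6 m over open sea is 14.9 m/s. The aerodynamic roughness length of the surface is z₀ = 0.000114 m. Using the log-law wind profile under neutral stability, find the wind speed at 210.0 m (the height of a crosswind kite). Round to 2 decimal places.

18.64 m/s

Log law: V(z) ∝ ln(z/z₀), so V₂/V₁ = ln(z₂/z₀) / ln(z₁/z₀).
ln(210.0/0.000114) = 14.4264, ln(11.6/0.000114) = 11.5303
V₂ = 14.9 × 14.4264/11.5303 = 14.9 × 1.2512 = 18.6425 m/s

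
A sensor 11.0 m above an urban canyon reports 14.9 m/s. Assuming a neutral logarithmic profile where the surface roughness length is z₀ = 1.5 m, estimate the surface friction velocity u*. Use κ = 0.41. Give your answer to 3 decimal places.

Log law: V(z) = (u*/κ) · ln(z/z₀) ⇒ u* = κ · V / ln(z/z₀)
u* = 0.41 × 14.9 / ln(11.0/1.5) = 0.41 × 14.9 / 1.9924
   = 6.1090 / 1.9924 = 3.0661 m/s

u* ≈ 3.066 m/s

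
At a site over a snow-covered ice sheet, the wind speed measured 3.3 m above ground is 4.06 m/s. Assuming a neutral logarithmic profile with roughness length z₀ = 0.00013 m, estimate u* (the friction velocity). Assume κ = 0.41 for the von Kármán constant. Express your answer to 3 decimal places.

Log law: V(z) = (u*/κ) · ln(z/z₀) ⇒ u* = κ · V / ln(z/z₀)
u* = 0.41 × 4.06 / ln(3.3/0.00013) = 0.41 × 4.06 / 10.1419
   = 1.6646 / 10.1419 = 0.1641 m/s

u* ≈ 0.164 m/s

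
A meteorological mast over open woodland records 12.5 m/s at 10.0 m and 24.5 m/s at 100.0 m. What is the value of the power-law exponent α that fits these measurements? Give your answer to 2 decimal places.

Power law: V₂/V₁ = (z₂/z₁)^α ⇒ α = ln(V₂/V₁) / ln(z₂/z₁)
α = ln(24.5/12.5) / ln(100.0/10.0) = ln(1.9600) / ln(10.0000)
  = 0.67294 / 2.30259 = 0.29226

α ≈ 0.29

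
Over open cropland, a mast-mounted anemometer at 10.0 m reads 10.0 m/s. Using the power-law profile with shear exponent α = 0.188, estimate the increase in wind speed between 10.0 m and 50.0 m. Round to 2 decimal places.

3.53 m/s

Power law: V₂ = V₁ · (z₂/z₁)^α = 10.0 × (5.0000)^0.188 = 13.5334 m/s
ΔV = 13.5334 − 10.0 = 3.5334 m/s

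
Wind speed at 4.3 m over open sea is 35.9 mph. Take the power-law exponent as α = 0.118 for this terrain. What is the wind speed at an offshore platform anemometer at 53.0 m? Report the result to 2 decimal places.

48.28 mph

Power-law profile: V₂ = V₁ · (z₂/z₁)^α
V₂ = 35.9 × (53.0/4.3)^0.118 = 35.9 × (12.3256)^0.118
    = 35.9 × 1.3450 = 48.2847 mph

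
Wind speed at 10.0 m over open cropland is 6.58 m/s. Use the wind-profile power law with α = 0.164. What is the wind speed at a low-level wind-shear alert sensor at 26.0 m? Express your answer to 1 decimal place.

Power-law profile: V₂ = V₁ · (z₂/z₁)^α
V₂ = 6.58 × (26.0/10.0)^0.164 = 6.58 × (2.6000)^0.164
    = 6.58 × 1.1696 = 7.6963 m/s

7.7 m/s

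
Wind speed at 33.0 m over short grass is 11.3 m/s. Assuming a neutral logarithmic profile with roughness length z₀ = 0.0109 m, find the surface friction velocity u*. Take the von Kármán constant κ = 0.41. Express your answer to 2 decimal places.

u* ≈ 0.58 m/s

Log law: V(z) = (u*/κ) · ln(z/z₀) ⇒ u* = κ · V / ln(z/z₀)
u* = 0.41 × 11.3 / ln(33.0/0.0109) = 0.41 × 11.3 / 8.0155
   = 4.6330 / 8.0155 = 0.5780 m/s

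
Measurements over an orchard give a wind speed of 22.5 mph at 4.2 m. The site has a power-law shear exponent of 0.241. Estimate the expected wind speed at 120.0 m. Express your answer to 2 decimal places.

50.47 mph

Power-law profile: V₂ = V₁ · (z₂/z₁)^α
V₂ = 22.5 × (120.0/4.2)^0.241 = 22.5 × (28.5714)^0.241
    = 22.5 × 2.2433 = 50.4733 mph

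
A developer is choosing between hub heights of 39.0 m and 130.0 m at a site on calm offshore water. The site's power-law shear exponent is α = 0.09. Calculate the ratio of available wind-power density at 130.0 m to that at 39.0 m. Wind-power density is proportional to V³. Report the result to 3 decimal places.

1.384

Speed ratio: V_B/V_A = (z_B/z_A)^α = (130.0/39.0)^0.09 = (3.3333)^0.09 = 1.11445
Power-density ratio: P_B/P_A = (V_B/V_A)³ = (1.11445)³ = 1.38413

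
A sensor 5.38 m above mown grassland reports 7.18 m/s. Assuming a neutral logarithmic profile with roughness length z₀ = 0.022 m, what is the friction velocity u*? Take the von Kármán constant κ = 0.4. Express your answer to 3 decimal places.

Log law: V(z) = (u*/κ) · ln(z/z₀) ⇒ u* = κ · V / ln(z/z₀)
u* = 0.4 × 7.18 / ln(5.38/0.022) = 0.4 × 7.18 / 5.4994
   = 2.8720 / 5.4994 = 0.5222 m/s

u* ≈ 0.522 m/s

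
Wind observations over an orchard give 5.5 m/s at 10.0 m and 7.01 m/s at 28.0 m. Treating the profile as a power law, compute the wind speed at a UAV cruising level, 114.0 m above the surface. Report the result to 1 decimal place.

First find α: α = ln(V₂/V₁)/ln(z₂/z₁) = ln(7.01/5.5)/ln(28.0/10.0) = 0.24259/1.02962 = 0.2356
Extrapolate from 28.0 m to 114.0 m: V₃ = 7.01 × (114.0/28.0)^0.2356 = 7.01 × 1.3921 = 9.7585 m/s

9.8 m/s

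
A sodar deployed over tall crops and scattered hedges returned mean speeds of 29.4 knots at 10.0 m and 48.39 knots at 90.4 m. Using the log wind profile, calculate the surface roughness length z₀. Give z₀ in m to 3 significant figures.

z₀ ≈ 0.331 m

Log law: V(z) ∝ ln(z/z₀). With r = V₁/V₂ = 29.4/48.39 = 0.60756,
r · ln(z₂/z₀) = ln(z₁/z₀) ⇒ ln z₀ = (ln z₁ − r·ln z₂)/(1 − r)
ln z₀ = (2.30259 − 0.60756×4.50424) / 0.39244 = -1.1060
z₀ = exp(-1.1060) = 0.3309 m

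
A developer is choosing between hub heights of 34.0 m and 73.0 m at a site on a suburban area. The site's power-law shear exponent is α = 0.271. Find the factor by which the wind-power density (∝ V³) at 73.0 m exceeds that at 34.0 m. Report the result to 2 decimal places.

Speed ratio: V_B/V_A = (z_B/z_A)^α = (73.0/34.0)^0.271 = (2.1471)^0.271 = 1.23007
Power-density ratio: P_B/P_A = (V_B/V_A)³ = (1.23007)³ = 1.86118

1.86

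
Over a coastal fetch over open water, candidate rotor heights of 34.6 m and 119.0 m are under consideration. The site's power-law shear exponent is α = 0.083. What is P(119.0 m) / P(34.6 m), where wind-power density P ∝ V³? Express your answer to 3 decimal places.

Speed ratio: V_B/V_A = (z_B/z_A)^α = (119.0/34.6)^0.083 = (3.4393)^0.083 = 1.10797
Power-density ratio: P_B/P_A = (V_B/V_A)³ = (1.10797)³ = 1.36013

1.360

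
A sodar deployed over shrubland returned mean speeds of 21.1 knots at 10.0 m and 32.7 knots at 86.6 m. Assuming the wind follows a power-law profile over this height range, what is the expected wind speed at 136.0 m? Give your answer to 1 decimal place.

First find α: α = ln(V₂/V₁)/ln(z₂/z₁) = ln(32.7/21.1)/ln(86.6/10.0) = 0.43810/2.15871 = 0.2029
Extrapolate from 86.6 m to 136.0 m: V₃ = 32.7 × (136.0/86.6)^0.2029 = 32.7 × 1.0959 = 35.8368 knots

35.8 knots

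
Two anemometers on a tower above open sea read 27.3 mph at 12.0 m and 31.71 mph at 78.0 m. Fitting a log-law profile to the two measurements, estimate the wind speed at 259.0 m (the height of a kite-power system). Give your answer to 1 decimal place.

34.5 mph

Log law: V ∝ ln(z/z₀). From the pair, with r = V₁/V₂ = 0.86093,
ln z₀ = (ln z₁ − r·ln z₂)/(1 − r) = (2.4849 − 0.86093×4.3567)/0.13907 = -9.1024 → z₀ = 0.0001114 m
V₃ = V₁ · ln(z₃/z₀)/ln(z₁/z₀) = 27.3 × 14.6593/11.5873 = 34.5375 mph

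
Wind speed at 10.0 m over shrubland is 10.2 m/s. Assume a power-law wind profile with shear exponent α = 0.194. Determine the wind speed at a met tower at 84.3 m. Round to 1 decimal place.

Power-law profile: V₂ = V₁ · (z₂/z₁)^α
V₂ = 10.2 × (84.3/10.0)^0.194 = 10.2 × (8.4300)^0.194
    = 10.2 × 1.5122 = 15.4245 m/s

15.4 m/s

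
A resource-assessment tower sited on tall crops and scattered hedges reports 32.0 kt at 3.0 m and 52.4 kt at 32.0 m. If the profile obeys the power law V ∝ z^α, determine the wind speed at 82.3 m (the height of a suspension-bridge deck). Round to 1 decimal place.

First find α: α = ln(V₂/V₁)/ln(z₂/z₁) = ln(52.4/32.0)/ln(32.0/3.0) = 0.49317/2.36712 = 0.2083
Extrapolate from 32.0 m to 82.3 m: V₃ = 52.4 × (82.3/32.0)^0.2083 = 52.4 × 1.2175 = 63.7975 kt

63.8 kt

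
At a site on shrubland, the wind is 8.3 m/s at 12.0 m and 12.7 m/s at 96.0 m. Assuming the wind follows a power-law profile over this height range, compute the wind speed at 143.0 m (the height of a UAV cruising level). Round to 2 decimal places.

13.78 m/s

First find α: α = ln(V₂/V₁)/ln(z₂/z₁) = ln(12.7/8.3)/ln(96.0/12.0) = 0.42535/2.07944 = 0.2045
Extrapolate from 96.0 m to 143.0 m: V₃ = 12.7 × (143.0/96.0)^0.2045 = 12.7 × 1.0849 = 13.7786 m/s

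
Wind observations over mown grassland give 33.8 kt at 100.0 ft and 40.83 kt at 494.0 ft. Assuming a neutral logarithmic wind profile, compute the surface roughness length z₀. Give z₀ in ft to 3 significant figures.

z₀ ≈ 0.0462 ft

Log law: V(z) ∝ ln(z/z₀). With r = V₁/V₂ = 33.8/40.83 = 0.82782,
r · ln(z₂/z₀) = ln(z₁/z₀) ⇒ ln z₀ = (ln z₁ − r·ln z₂)/(1 − r)
ln z₀ = (4.60517 − 0.82782×6.20254) / 0.17218 = -3.0749
z₀ = exp(-3.0749) = 0.04619 ft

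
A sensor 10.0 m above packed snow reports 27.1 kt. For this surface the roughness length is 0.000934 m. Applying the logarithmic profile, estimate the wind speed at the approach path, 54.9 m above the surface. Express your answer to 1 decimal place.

Log law: V(z) ∝ ln(z/z₀), so V₂/V₁ = ln(z₂/z₀) / ln(z₁/z₀).
ln(54.9/0.000934) = 10.9815, ln(10.0/0.000934) = 9.2786
V₂ = 27.1 × 10.9815/9.2786 = 27.1 × 1.1835 = 32.0737 kt

32.1 kt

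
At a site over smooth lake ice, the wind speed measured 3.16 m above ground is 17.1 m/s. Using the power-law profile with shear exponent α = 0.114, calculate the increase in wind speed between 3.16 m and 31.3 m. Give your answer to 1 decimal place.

5.1 m/s

Power law: V₂ = V₁ · (z₂/z₁)^α = 17.1 × (9.9051)^0.114 = 22.2087 m/s
ΔV = 22.2087 − 17.1 = 5.1087 m/s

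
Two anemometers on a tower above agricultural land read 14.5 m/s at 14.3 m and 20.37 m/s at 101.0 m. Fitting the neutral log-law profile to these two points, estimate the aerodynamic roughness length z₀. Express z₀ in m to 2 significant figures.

Log law: V(z) ∝ ln(z/z₀). With r = V₁/V₂ = 14.5/20.37 = 0.71183,
r · ln(z₂/z₀) = ln(z₁/z₀) ⇒ ln z₀ = (ln z₁ − r·ln z₂)/(1 − r)
ln z₀ = (2.66026 − 0.71183×4.61512) / 0.28817 = -2.1686
z₀ = exp(-2.1686) = 0.1143 m

z₀ ≈ 0.11 m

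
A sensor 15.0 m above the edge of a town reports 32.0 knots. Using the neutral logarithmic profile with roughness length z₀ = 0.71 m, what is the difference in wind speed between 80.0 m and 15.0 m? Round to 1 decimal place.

Log law: V₂ = V₁ · ln(z₂/z₀)/ln(z₁/z₀) = 32.0 × 4.7245/3.0505 = 49.5599 knots
ΔV = 49.5599 − 32.0 = 17.5599 knots

17.6 knots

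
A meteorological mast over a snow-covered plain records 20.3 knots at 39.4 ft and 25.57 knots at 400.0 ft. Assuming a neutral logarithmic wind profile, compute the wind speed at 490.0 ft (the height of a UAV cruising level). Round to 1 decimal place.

26.0 knots

Log law: V ∝ ln(z/z₀). From the pair, with r = V₁/V₂ = 0.79390,
ln z₀ = (ln z₁ − r·ln z₂)/(1 − r) = (3.6738 − 0.79390×5.9915)/0.20610 = -5.2540 → z₀ = 0.005227 ft
V₃ = V₁ · ln(z₃/z₀)/ln(z₁/z₀) = 20.3 × 11.4484/8.9278 = 26.0314 knots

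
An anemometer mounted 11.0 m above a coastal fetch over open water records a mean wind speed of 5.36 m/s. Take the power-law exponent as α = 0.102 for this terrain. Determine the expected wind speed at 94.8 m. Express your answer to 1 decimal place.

Power-law profile: V₂ = V₁ · (z₂/z₁)^α
V₂ = 5.36 × (94.8/11.0)^0.102 = 5.36 × (8.6182)^0.102
    = 5.36 × 1.2457 = 6.6769 m/s

6.7 m/s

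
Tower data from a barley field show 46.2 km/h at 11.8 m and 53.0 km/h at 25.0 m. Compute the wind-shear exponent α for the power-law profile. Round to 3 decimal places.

Power law: V₂/V₁ = (z₂/z₁)^α ⇒ α = ln(V₂/V₁) / ln(z₂/z₁)
α = ln(53.0/46.2) / ln(25.0/11.8) = ln(1.1472) / ln(2.1186)
  = 0.13731 / 0.75078 = 0.18289

α ≈ 0.183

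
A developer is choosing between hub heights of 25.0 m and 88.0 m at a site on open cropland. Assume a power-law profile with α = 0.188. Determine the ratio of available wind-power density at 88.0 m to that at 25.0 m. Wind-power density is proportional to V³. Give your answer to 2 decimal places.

2.03

Speed ratio: V_B/V_A = (z_B/z_A)^α = (88.0/25.0)^0.188 = (3.5200)^0.188 = 1.26692
Power-density ratio: P_B/P_A = (V_B/V_A)³ = (1.26692)³ = 2.03353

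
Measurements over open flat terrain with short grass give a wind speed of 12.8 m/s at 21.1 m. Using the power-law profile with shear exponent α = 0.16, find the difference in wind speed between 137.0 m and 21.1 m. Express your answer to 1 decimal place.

Power law: V₂ = V₁ · (z₂/z₁)^α = 12.8 × (6.4929)^0.16 = 17.2663 m/s
ΔV = 17.2663 − 12.8 = 4.4663 m/s

4.5 m/s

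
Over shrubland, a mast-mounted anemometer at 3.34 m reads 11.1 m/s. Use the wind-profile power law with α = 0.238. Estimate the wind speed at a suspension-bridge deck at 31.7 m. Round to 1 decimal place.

19.0 m/s

Power-law profile: V₂ = V₁ · (z₂/z₁)^α
V₂ = 11.1 × (31.7/3.34)^0.238 = 11.1 × (9.4910)^0.238
    = 11.1 × 1.7084 = 18.9637 m/s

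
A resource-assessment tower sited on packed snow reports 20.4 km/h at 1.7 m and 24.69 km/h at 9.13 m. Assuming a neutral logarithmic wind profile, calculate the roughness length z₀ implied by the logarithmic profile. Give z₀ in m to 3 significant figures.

z₀ ≈ 0.000574 m

Log law: V(z) ∝ ln(z/z₀). With r = V₁/V₂ = 20.4/24.69 = 0.82625,
r · ln(z₂/z₀) = ln(z₁/z₀) ⇒ ln z₀ = (ln z₁ − r·ln z₂)/(1 − r)
ln z₀ = (0.53063 − 0.82625×2.21157) / 0.17375 = -7.4626
z₀ = exp(-7.4626) = 0.0005741 m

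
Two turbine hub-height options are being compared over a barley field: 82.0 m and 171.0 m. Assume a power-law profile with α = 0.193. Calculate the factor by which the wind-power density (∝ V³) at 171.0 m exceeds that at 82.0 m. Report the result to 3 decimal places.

1.530

Speed ratio: V_B/V_A = (z_B/z_A)^α = (171.0/82.0)^0.193 = (2.0854)^0.193 = 1.15240
Power-density ratio: P_B/P_A = (V_B/V_A)³ = (1.15240)³ = 1.53041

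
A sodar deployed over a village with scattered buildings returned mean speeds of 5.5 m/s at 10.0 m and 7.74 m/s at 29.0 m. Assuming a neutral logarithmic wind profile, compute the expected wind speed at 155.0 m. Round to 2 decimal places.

Log law: V ∝ ln(z/z₀). From the pair, with r = V₁/V₂ = 0.71059,
ln z₀ = (ln z₁ − r·ln z₂)/(1 − r) = (2.3026 − 0.71059×3.3673)/0.28941 = -0.3117 → z₀ = 0.7322 m
V₃ = V₁ · ln(z₃/z₀)/ln(z₁/z₀) = 5.5 × 5.3551/2.6142 = 11.2663 m/s

11.27 m/s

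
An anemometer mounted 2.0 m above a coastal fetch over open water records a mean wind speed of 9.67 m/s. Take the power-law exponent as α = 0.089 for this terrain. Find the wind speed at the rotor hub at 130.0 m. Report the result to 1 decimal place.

14.0 m/s

Power-law profile: V₂ = V₁ · (z₂/z₁)^α
V₂ = 9.67 × (130.0/2.0)^0.089 = 9.67 × (65.0000)^0.089
    = 9.67 × 1.4499 = 14.0209 m/s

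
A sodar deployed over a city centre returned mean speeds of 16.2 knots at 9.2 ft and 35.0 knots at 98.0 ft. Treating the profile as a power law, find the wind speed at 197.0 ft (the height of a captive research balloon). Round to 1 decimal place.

First find α: α = ln(V₂/V₁)/ln(z₂/z₁) = ln(35.0/16.2)/ln(98.0/9.2) = 0.77034/2.36576 = 0.3256
Extrapolate from 98.0 ft to 197.0 ft: V₃ = 35.0 × (197.0/98.0)^0.3256 = 35.0 × 1.2553 = 43.9348 knots

43.9 knots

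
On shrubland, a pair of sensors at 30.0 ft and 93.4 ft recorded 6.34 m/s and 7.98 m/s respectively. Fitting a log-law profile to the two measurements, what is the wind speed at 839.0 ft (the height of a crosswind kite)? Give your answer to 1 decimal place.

11.2 m/s

Log law: V ∝ ln(z/z₀). From the pair, with r = V₁/V₂ = 0.79449,
ln z₀ = (ln z₁ − r·ln z₂)/(1 − r) = (3.4012 − 0.79449×4.5369)/0.20551 = -0.9892 → z₀ = 0.3719 ft
V₃ = V₁ · ln(z₃/z₀)/ln(z₁/z₀) = 6.34 × 7.7214/4.3904 = 11.1502 m/s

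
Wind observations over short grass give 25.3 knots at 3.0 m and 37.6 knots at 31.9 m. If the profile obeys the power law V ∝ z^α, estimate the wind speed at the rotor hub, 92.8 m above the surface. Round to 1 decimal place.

45.0 knots

First find α: α = ln(V₂/V₁)/ln(z₂/z₁) = ln(37.6/25.3)/ln(31.9/3.0) = 0.39620/2.36399 = 0.1676
Extrapolate from 31.9 m to 92.8 m: V₃ = 37.6 × (92.8/31.9)^0.1676 = 37.6 × 1.1960 = 44.9689 knots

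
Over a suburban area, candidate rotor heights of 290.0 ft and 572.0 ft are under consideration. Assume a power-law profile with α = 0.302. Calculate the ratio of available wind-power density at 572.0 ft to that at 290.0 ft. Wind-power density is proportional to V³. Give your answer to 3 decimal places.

Speed ratio: V_B/V_A = (z_B/z_A)^α = (572.0/290.0)^0.302 = (1.9724)^0.302 = 1.22769
Power-density ratio: P_B/P_A = (V_B/V_A)³ = (1.22769)³ = 1.85041

1.850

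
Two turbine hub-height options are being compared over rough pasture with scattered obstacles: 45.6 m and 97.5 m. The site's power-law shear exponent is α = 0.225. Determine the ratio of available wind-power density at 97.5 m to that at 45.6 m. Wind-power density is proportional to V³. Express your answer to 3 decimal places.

Speed ratio: V_B/V_A = (z_B/z_A)^α = (97.5/45.6)^0.225 = (2.1382)^0.225 = 1.18648
Power-density ratio: P_B/P_A = (V_B/V_A)³ = (1.18648)³ = 1.67023

1.670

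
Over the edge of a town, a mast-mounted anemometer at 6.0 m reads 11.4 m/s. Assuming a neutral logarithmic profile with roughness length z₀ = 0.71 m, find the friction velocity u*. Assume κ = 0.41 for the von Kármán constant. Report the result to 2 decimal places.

Log law: V(z) = (u*/κ) · ln(z/z₀) ⇒ u* = κ · V / ln(z/z₀)
u* = 0.41 × 11.4 / ln(6.0/0.71) = 0.41 × 11.4 / 2.1342
   = 4.6740 / 2.1342 = 2.1900 m/s

u* ≈ 2.19 m/s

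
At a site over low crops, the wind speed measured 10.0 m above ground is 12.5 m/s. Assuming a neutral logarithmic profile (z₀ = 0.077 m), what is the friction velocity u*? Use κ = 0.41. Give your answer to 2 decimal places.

Log law: V(z) = (u*/κ) · ln(z/z₀) ⇒ u* = κ · V / ln(z/z₀)
u* = 0.41 × 12.5 / ln(10.0/0.077) = 0.41 × 12.5 / 4.8665
   = 5.1250 / 4.8665 = 1.0531 m/s

u* ≈ 1.05 m/s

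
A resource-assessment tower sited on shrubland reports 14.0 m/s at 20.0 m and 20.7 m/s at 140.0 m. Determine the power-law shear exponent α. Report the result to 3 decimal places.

α ≈ 0.201

Power law: V₂/V₁ = (z₂/z₁)^α ⇒ α = ln(V₂/V₁) / ln(z₂/z₁)
α = ln(20.7/14.0) / ln(140.0/20.0) = ln(1.4786) / ln(7.0000)
  = 0.39108 / 1.94591 = 0.20097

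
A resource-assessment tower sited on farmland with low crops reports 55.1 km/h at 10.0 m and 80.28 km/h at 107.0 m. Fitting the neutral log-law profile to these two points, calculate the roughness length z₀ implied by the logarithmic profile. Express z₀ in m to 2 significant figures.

z₀ ≈ 0.056 m

Log law: V(z) ∝ ln(z/z₀). With r = V₁/V₂ = 55.1/80.28 = 0.68635,
r · ln(z₂/z₀) = ln(z₁/z₀) ⇒ ln z₀ = (ln z₁ − r·ln z₂)/(1 − r)
ln z₀ = (2.30259 − 0.68635×4.67283) / 0.31365 = -2.8841
z₀ = exp(-2.8841) = 0.05591 m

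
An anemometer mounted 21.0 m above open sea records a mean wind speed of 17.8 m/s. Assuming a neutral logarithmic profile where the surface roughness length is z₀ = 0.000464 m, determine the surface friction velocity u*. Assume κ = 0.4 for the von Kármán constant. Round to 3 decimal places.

u* ≈ 0.664 m/s

Log law: V(z) = (u*/κ) · ln(z/z₀) ⇒ u* = κ · V / ln(z/z₀)
u* = 0.4 × 17.8 / ln(21.0/0.000464) = 0.4 × 17.8 / 10.7201
   = 7.1200 / 10.7201 = 0.6642 m/s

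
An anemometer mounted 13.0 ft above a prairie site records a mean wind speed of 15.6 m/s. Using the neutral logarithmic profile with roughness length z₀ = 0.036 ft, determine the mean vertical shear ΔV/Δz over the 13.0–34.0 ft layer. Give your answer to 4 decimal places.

Log law: V₂ = V₁ · ln(z₂/z₀)/ln(z₁/z₀) = 15.6 × 6.8506/5.8892 = 18.1467 m/s
ΔV/Δz = (18.1467 − 15.6)/(34.0 − 13.0) = 2.5467/21.0000 = 0.12127 m/s/ft

0.1213 m/s/ft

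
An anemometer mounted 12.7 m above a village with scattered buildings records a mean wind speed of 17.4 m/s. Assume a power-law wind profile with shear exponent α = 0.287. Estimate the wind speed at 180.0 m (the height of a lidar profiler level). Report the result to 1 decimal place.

Power-law profile: V₂ = V₁ · (z₂/z₁)^α
V₂ = 17.4 × (180.0/12.7)^0.287 = 17.4 × (14.1732)^0.287
    = 17.4 × 2.1403 = 37.2410 m/s

37.2 m/s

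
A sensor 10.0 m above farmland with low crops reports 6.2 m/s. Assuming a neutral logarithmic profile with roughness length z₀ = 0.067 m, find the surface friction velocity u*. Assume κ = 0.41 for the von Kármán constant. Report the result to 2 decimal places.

u* ≈ 0.51 m/s

Log law: V(z) = (u*/κ) · ln(z/z₀) ⇒ u* = κ · V / ln(z/z₀)
u* = 0.41 × 6.2 / ln(10.0/0.067) = 0.41 × 6.2 / 5.0056
   = 2.5420 / 5.0056 = 0.5078 m/s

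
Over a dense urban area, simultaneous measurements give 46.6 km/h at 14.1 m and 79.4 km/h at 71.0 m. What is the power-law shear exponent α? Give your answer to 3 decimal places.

α ≈ 0.330

Power law: V₂/V₁ = (z₂/z₁)^α ⇒ α = ln(V₂/V₁) / ln(z₂/z₁)
α = ln(79.4/46.6) / ln(71.0/14.1) = ln(1.7039) / ln(5.0355)
  = 0.53290 / 1.61651 = 0.32966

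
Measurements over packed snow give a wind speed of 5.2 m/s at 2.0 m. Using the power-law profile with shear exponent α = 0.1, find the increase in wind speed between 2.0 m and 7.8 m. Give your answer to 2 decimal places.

Power law: V₂ = V₁ · (z₂/z₁)^α = 5.2 × (3.9000)^0.1 = 5.9581 m/s
ΔV = 5.9581 − 5.2 = 0.7581 m/s

0.76 m/s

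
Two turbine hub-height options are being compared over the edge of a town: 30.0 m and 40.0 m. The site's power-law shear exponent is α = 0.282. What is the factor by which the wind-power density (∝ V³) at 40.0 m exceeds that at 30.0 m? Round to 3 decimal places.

1.276

Speed ratio: V_B/V_A = (z_B/z_A)^α = (40.0/30.0)^0.282 = (1.3333)^0.282 = 1.08451
Power-density ratio: P_B/P_A = (V_B/V_A)³ = (1.08451)³ = 1.27555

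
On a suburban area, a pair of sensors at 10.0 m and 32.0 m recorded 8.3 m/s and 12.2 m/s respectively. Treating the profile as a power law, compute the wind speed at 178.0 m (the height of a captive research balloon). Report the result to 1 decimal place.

First find α: α = ln(V₂/V₁)/ln(z₂/z₁) = ln(12.2/8.3)/ln(32.0/10.0) = 0.38518/1.16315 = 0.3312
Extrapolate from 32.0 m to 178.0 m: V₃ = 12.2 × (178.0/32.0)^0.3312 = 12.2 × 1.7652 = 21.5356 m/s

21.5 m/s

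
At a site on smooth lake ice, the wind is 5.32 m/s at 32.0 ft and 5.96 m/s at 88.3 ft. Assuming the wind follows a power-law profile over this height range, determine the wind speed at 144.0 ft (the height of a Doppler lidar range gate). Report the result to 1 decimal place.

First find α: α = ln(V₂/V₁)/ln(z₂/z₁) = ln(5.96/5.32)/ln(88.3/32.0) = 0.11360/1.01500 = 0.1119
Extrapolate from 88.3 ft to 144.0 ft: V₃ = 5.96 × (144.0/88.3)^0.1119 = 5.96 × 1.0563 = 6.2953 m/s

6.3 m/s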